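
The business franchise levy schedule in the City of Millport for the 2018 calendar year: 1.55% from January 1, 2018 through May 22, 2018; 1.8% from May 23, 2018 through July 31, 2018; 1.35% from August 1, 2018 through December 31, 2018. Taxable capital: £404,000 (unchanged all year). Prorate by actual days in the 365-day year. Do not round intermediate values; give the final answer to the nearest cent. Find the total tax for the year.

£6,117.00

January 1 – May 22, 2018: 142 days at 1.55% → £404,000 × 1.55% × 142/365 = £2,436.1753
May 23 – July 31, 2018: 70 days at 1.8% → £404,000 × 1.8% × 70/365 = £1,394.6301
August 1 – December 31, 2018: 153 days at 1.35% → £404,000 × 1.35% × 153/365 = £2,286.1973
Total = £6,117.0027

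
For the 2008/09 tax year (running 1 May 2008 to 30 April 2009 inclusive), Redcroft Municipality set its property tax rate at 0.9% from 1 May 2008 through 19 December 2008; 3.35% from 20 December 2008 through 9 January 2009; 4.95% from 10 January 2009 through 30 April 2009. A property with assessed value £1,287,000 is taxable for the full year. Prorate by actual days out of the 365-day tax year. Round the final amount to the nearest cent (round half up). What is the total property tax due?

1 May – 19 December 2008: 233 days at 0.9% → £1,287,000 × 0.9% × 233/365 = £7,394.0795
20 December 2008 – 9 January 2009: 21 days at 3.35% → £1,287,000 × 3.35% × 21/365 = £2,480.5603
10 January – 30 April 2009: 111 days at 4.95% → £1,287,000 × 4.95% × 111/365 = £19,373.7575
Total = £29,248.3973

£29,248.40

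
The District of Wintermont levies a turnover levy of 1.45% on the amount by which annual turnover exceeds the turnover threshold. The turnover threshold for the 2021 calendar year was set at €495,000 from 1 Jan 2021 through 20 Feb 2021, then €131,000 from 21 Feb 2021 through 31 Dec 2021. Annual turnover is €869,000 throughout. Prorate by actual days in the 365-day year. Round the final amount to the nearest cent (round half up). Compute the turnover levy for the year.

1 Jan – 20 Feb 2021: 51 days, exemption €495,000 → (€869,000 − €495,000) × 1.45% × 51/365 = €757.7342
21 Feb – 31 Dec 2021: 314 days, exemption €131,000 → (€869,000 − €131,000) × 1.45% × 314/365 = €9,205.7918
Total = €9,963.5260

€9,963.53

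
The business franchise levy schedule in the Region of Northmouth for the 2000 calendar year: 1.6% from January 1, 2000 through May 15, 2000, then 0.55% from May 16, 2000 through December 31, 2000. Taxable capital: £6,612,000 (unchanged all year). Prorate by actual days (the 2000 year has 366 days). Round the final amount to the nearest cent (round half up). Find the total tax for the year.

January 1 – May 15, 2000: 136 days at 1.6% → £6,612,000 × 1.6% × 136/366 = £39,310.6885
May 16 – December 31, 2000: 230 days at 0.55% → £6,612,000 × 0.55% × 230/366 = £22,852.9508
Total = £62,163.6393

£62,163.64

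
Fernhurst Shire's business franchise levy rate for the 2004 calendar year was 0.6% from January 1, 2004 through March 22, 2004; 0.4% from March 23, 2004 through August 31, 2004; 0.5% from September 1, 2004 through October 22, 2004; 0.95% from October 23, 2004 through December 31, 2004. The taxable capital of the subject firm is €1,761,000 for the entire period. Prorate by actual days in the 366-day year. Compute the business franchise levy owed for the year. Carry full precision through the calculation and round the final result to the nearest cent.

January 1 – March 22, 2004: 82 days at 0.6% → €1,761,000 × 0.6% × 82/366 = €2,367.2459
March 23 – August 31, 2004: 162 days at 0.4% → €1,761,000 × 0.4% × 162/366 = €3,117.8361
September 1 – October 22, 2004: 52 days at 0.5% → €1,761,000 × 0.5% × 52/366 = €1,250.9836
October 23 – December 31, 2004: 70 days at 0.95% → €1,761,000 × 0.95% × 70/366 = €3,199.6311
Total = €9,935.6967

€9,935.70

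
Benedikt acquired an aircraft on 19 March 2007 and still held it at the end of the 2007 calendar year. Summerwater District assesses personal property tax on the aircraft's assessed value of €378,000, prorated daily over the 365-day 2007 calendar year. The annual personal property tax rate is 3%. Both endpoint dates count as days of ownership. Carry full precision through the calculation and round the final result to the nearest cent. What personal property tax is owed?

€8,947.73

Days held (19 March – 31 December 2007): 288 out of 365
Tax = €378,000 × 3% × 288/365 = €8,947.7260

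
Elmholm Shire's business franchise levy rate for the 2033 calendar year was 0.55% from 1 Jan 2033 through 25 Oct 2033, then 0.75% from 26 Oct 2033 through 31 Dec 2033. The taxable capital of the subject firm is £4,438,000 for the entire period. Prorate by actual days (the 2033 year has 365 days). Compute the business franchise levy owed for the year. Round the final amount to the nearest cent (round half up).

1 Jan – 25 Oct 2033: 298 days at 0.55% → £4,438,000 × 0.55% × 298/365 = £19,928.4438
26 Oct – 31 Dec 2033: 67 days at 0.75% → £4,438,000 × 0.75% × 67/365 = £6,109.8493
Total = £26,038.2932

£26,038.29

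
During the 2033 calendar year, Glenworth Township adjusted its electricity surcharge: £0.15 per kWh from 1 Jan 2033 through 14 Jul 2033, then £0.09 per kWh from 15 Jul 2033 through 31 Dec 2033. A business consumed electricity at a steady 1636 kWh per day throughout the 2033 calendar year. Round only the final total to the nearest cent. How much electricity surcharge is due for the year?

1 Jan – 14 Jul 2033: 195 days × 1636 kWh/day = 319,020 kWh at £0.15/kWh → £47,853.00
15 Jul – 31 Dec 2033: 170 days × 1636 kWh/day = 278,120 kWh at £0.09/kWh → £25,030.80

£72,883.80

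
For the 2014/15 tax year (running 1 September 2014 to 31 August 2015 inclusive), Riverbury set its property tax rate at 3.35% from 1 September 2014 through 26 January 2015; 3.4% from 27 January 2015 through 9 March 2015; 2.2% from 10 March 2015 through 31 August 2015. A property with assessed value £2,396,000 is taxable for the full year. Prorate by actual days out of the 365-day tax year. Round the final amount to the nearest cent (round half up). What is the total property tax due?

£67,193.03

1 September 2014 – 26 January 2015: 148 days at 3.35% → £2,396,000 × 3.35% × 148/365 = £32,546.2137
27 January – 9 March 2015: 42 days at 3.4% → £2,396,000 × 3.4% × 42/365 = £9,373.9397
10 March – 31 August 2015: 175 days at 2.2% → £2,396,000 × 2.2% × 175/365 = £25,272.8767
Total = £67,193.0301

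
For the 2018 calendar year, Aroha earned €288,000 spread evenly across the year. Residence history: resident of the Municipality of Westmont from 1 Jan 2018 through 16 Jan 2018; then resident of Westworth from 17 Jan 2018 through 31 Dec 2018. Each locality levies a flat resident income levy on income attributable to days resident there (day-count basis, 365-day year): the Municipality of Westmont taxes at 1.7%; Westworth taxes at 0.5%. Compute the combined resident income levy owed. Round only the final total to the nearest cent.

€1,591.50

The Municipality of Westmont, 1 Jan – 16 Jan 2018: 16 days → €288,000 × 1.7% × 16/365 = €214.6192
Westworth, 17 Jan – 31 Dec 2018: 349 days → €288,000 × 0.5% × 349/365 = €1,376.8767
Total = €1,591.4959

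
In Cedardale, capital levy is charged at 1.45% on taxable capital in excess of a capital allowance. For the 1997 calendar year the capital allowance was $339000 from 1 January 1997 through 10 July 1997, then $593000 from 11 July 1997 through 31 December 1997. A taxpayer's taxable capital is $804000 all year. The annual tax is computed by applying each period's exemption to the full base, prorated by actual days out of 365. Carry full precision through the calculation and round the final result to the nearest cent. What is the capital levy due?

$4986.77

1 January – 10 July 1997: 191 days, exemption $339000 → ($804000 − $339000) × 1.45% × 191/365 = $3528.2671
11 July – 31 December 1997: 174 days, exemption $593000 → ($804000 − $593000) × 1.45% × 174/365 = $1458.5014
Total = $4986.7685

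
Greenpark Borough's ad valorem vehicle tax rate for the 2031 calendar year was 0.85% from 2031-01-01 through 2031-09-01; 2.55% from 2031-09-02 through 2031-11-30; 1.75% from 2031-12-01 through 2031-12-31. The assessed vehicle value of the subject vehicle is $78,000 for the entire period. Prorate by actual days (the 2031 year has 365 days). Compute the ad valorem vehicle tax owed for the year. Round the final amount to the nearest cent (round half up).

2031-01-01 to 2031-09-01: 244 days at 0.85% → $78,000 × 0.85% × 244/365 = $443.2110
2031-09-02 to 2031-11-30: 90 days at 2.55% → $78,000 × 2.55% × 90/365 = $490.4384
2031-12-01 to 2031-12-31: 31 days at 1.75% → $78,000 × 1.75% × 31/365 = $115.9315
Total = $1,049.5808

$1,049.58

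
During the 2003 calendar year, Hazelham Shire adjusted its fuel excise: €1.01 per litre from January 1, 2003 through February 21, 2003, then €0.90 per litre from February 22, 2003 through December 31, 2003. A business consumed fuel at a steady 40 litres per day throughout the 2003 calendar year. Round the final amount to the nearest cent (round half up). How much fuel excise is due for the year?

January 1 – February 21, 2003: 52 days × 40 litres/day = 2,080 litres at €1.01/litre → €2,100.80
February 22 – December 31, 2003: 313 days × 40 litres/day = 12,520 litres at €0.90/litre → €11,268.00

€13,368.80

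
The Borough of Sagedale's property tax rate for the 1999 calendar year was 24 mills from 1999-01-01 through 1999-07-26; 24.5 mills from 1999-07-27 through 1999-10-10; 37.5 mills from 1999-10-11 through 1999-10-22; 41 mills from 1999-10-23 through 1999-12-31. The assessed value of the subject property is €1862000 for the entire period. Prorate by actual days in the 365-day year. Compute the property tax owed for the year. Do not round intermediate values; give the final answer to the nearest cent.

1999-01-01 to 1999-07-26: 207 days at 24 mills → €1862000 × 2.4% × 207/365 = €25343.6055
1999-07-27 to 1999-10-10: 76 days at 24.5 mills → €1862000 × 2.45% × 76/365 = €9498.7507
1999-10-11 to 1999-10-22: 12 days at 37.5 mills → €1862000 × 3.75% × 12/365 = €2295.6164
1999-10-23 to 1999-12-31: 70 days at 41 mills → €1862000 × 4.1% × 70/365 = €14640.9315
Total = €51778.9041

€51778.90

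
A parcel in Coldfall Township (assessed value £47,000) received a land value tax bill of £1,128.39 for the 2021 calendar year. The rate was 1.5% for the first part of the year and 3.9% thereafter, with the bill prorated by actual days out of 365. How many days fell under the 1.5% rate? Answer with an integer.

228 days

Let d = days at the first rate; then 365 − d days at the second rate.
£47,000 × [1.5%·d + 3.9%·(365−d)] / 365 = £1,128.39
Solving gives d = 228, so the new rate took effect on August 17, 2021.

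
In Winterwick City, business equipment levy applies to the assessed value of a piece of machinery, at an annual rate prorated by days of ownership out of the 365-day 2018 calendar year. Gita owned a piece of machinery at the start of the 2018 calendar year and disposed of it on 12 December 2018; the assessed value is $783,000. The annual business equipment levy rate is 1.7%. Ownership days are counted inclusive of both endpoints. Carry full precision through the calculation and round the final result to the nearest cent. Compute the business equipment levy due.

Days held (1 January – 12 December 2018): 346 out of 365
Tax = $783,000 × 1.7% × 346/365 = $12,618.0986

$12,618.10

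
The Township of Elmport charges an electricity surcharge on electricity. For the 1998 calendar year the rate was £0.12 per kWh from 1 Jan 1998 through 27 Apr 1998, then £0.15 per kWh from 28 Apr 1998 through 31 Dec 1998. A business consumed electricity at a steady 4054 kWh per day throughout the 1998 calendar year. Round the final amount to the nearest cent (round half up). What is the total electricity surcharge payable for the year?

1 Jan – 27 Apr 1998: 117 days × 4054 kWh/day = 474,318 kWh at £0.12/kWh → £56,918.16
28 Apr – 31 Dec 1998: 248 days × 4054 kWh/day = 1,005,392 kWh at £0.15/kWh → £150,808.80

£207,726.96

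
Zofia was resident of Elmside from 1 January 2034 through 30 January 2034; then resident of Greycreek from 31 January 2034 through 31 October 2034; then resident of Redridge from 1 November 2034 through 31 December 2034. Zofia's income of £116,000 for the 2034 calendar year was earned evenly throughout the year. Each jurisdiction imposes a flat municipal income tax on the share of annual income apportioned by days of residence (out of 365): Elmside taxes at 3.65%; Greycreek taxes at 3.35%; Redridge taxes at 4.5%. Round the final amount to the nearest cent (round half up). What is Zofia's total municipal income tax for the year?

£4,137.55

Elmside, 1 January – 30 January 2034: 30 days → £116,000 × 3.65% × 30/365 = £348.0000
Greycreek, 31 January – 31 October 2034: 274 days → £116,000 × 3.35% × 274/365 = £2,917.1616
Redridge, 1 November – 31 December 2034: 61 days → £116,000 × 4.5% × 61/365 = £872.3836
Total = £4,137.5452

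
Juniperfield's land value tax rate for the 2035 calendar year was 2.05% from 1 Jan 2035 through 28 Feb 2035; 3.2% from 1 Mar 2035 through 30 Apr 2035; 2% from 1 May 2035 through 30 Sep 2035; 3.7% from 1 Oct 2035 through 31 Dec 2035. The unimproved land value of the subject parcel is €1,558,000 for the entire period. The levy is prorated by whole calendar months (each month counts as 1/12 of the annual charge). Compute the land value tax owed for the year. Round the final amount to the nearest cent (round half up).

1 Jan – 28 Feb 2035: 2 months at 2.05% → €1,558,000 × 2.05% × 2/12 = €5,323.1667
1 Mar – 30 Apr 2035: 2 months at 3.2% → €1,558,000 × 3.2% × 2/12 = €8,309.3333
1 May – 30 Sep 2035: 5 months at 2% → €1,558,000 × 2% × 5/12 = €12,983.3333
1 Oct – 31 Dec 2035: 3 months at 3.7% → €1,558,000 × 3.7% × 3/12 = €14,411.5000
Total = €41,027.3333

€41,027.33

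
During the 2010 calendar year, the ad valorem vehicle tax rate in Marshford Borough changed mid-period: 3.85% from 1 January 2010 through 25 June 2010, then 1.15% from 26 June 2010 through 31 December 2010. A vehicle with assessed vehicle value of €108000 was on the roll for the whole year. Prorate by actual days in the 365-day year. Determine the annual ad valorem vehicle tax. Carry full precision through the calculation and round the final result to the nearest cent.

€2648.07

1 January – 25 June 2010: 176 days at 3.85% → €108000 × 3.85% × 176/365 = €2004.9534
26 June – 31 December 2010: 189 days at 1.15% → €108000 × 1.15% × 189/365 = €643.1178
Total = €2648.0712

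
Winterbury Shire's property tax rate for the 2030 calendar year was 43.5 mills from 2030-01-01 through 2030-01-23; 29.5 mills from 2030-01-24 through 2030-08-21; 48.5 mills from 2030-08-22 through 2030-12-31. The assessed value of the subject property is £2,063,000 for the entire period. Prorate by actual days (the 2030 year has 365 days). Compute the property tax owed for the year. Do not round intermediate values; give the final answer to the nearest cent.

2030-01-01 to 2030-01-23: 23 days at 43.5 mills → £2,063,000 × 4.35% × 23/365 = £5,654.8808
2030-01-24 to 2030-08-21: 210 days at 29.5 mills → £2,063,000 × 2.95% × 210/365 = £35,014.4795
2030-08-22 to 2030-12-31: 132 days at 48.5 mills → £2,063,000 × 4.85% × 132/365 = £36,184.4548
Total = £76,853.8151

£76,853.82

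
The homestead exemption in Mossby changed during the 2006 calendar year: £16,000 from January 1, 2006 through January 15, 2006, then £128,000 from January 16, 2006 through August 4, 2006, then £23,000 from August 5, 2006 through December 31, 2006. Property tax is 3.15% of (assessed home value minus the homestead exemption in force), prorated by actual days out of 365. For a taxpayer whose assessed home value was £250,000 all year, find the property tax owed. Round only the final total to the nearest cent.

£5,338.17

January 1 – January 15, 2006: 15 days, exemption £16,000 → (£250,000 − £16,000) × 3.15% × 15/365 = £302.9178
January 16 – August 4, 2006: 201 days, exemption £128,000 → (£250,000 − £128,000) × 3.15% × 201/365 = £2,116.2822
August 5 – December 31, 2006: 149 days, exemption £23,000 → (£250,000 − £23,000) × 3.15% × 149/365 = £2,918.9712
Total = £5,338.1712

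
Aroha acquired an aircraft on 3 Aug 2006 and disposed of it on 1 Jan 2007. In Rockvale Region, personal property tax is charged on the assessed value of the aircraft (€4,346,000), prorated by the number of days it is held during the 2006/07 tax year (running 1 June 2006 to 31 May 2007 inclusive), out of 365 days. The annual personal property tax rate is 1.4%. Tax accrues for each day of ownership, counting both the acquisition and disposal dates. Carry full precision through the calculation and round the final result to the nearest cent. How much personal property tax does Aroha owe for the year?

€25,337.78

Days held (3 Aug 2006 – 1 Jan 2007): 152 out of 365
Tax = €4,346,000 × 1.4% × 152/365 = €25,337.7753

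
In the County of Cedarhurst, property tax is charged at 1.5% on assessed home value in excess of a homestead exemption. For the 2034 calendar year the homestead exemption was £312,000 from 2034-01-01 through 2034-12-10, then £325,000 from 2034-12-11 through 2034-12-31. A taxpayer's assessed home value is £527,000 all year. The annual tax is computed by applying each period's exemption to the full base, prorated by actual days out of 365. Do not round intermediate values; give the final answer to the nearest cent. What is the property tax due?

£3,213.78

2034-01-01 to 2034-12-10: 344 days, exemption £312,000 → (£527,000 − £312,000) × 1.5% × 344/365 = £3,039.4521
2034-12-11 to 2034-12-31: 21 days, exemption £325,000 → (£527,000 − £325,000) × 1.5% × 21/365 = £174.3288
Total = £3,213.7808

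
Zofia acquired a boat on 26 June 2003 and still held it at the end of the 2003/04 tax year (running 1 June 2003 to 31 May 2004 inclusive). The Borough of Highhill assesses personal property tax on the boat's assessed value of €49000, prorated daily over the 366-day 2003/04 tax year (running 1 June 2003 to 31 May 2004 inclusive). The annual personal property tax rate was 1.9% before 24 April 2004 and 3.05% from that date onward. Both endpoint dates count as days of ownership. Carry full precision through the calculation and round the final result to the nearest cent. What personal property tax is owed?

€925.91

26 June 2003 – 23 April 2004: 303 days at 1.9% → €49000 × 1.9% × 303/366 = €770.7459
24 April – 31 May 2004: 38 days at 3.05% → €49000 × 3.05% × 38/366 = €155.1667
Total = €925.9126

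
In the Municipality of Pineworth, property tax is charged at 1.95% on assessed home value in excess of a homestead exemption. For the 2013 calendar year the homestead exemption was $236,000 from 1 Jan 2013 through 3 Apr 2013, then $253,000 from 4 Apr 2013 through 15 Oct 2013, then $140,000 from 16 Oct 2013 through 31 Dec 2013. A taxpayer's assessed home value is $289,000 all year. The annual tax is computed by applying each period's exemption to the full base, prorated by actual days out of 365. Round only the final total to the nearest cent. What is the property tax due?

$1,251.31

1 Jan – 3 Apr 2013: 93 days, exemption $236,000 → ($289,000 − $236,000) × 1.95% × 93/365 = $263.3301
4 Apr – 15 Oct 2013: 195 days, exemption $253,000 → ($289,000 − $253,000) × 1.95% × 195/365 = $375.0411
16 Oct – 31 Dec 2013: 77 days, exemption $140,000 → ($289,000 − $140,000) × 1.95% × 77/365 = $612.9411
Total = $1,251.3123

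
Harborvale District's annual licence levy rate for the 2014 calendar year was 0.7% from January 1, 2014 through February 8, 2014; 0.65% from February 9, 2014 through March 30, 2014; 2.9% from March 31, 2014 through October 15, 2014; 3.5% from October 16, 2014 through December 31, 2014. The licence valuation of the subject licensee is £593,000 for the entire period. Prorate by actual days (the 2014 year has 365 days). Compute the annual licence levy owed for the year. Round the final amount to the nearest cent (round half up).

£14,725.90

January 1 – February 8, 2014: 39 days at 0.7% → £593,000 × 0.7% × 39/365 = £443.5315
February 9 – March 30, 2014: 50 days at 0.65% → £593,000 × 0.65% × 50/365 = £528.0137
March 31 – October 15, 2014: 199 days at 2.9% → £593,000 × 2.9% × 199/365 = £9,375.8986
October 16 – December 31, 2014: 77 days at 3.5% → £593,000 × 3.5% × 77/365 = £4,378.4521
Total = £14,725.8959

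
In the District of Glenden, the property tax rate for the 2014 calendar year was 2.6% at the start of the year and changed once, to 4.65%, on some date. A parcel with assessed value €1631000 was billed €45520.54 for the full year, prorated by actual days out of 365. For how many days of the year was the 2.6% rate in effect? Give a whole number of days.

331 days

Let d = days at the first rate; then 365 − d days at the second rate.
€1631000 × [2.6%·d + 4.65%·(365−d)] / 365 = €45520.54
Solving gives d = 331, so the new rate took effect on November 28, 2014.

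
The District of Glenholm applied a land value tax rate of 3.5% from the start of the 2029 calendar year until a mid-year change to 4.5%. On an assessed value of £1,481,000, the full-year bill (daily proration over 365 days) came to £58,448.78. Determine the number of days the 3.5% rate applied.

202 days

Let d = days at the first rate; then 365 − d days at the second rate.
£1,481,000 × [3.5%·d + 4.5%·(365−d)] / 365 = £58,448.78
Solving gives d = 202, so the new rate took effect on 22 July 2029.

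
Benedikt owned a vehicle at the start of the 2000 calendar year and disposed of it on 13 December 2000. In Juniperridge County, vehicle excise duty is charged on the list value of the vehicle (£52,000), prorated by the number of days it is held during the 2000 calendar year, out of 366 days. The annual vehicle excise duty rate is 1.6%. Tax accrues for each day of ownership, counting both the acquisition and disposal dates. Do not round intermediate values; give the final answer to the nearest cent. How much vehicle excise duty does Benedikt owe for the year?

Days held (1 January – 13 December 2000): 348 out of 366
Tax = £52,000 × 1.6% × 348/366 = £791.0820

£791.08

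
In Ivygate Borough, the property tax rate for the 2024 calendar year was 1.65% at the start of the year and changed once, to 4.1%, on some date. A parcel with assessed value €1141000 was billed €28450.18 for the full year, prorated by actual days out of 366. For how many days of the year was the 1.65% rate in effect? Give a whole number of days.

Let d = days at the first rate; then 366 − d days at the second rate.
€1141000 × [1.65%·d + 4.1%·(366−d)] / 366 = €28450.18
Solving gives d = 240, so the new rate took effect on August 28, 2024.

240 days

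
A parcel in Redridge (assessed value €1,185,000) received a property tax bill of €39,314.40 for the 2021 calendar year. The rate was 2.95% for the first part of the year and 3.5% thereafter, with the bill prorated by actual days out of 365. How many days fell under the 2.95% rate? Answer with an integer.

121 days

Let d = days at the first rate; then 365 − d days at the second rate.
€1,185,000 × [2.95%·d + 3.5%·(365−d)] / 365 = €39,314.40
Solving gives d = 121, so the new rate took effect on 2 May 2021.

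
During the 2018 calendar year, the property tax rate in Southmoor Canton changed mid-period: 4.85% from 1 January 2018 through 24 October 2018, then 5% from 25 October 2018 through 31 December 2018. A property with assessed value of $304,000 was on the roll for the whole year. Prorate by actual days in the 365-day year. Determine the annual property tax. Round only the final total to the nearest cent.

1 January – 24 October 2018: 297 days at 4.85% → $304,000 × 4.85% × 297/365 = $11,997.1726
25 October – 31 December 2018: 68 days at 5% → $304,000 × 5% × 68/365 = $2,831.7808
Total = $14,828.9534

$14,828.95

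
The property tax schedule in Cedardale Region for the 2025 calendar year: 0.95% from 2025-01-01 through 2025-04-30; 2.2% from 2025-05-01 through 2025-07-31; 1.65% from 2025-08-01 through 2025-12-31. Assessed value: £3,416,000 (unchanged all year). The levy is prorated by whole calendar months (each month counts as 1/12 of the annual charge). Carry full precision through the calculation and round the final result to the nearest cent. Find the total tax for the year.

2025-01-01 to 2025-04-30: 4 months at 0.95% → £3,416,000 × 0.95% × 4/12 = £10,817.3333
2025-05-01 to 2025-07-31: 3 months at 2.2% → £3,416,000 × 2.2% × 3/12 = £18,788.0000
2025-08-01 to 2025-12-31: 5 months at 1.65% → £3,416,000 × 1.65% × 5/12 = £23,485.0000
Total = £53,090.3333

£53,090.33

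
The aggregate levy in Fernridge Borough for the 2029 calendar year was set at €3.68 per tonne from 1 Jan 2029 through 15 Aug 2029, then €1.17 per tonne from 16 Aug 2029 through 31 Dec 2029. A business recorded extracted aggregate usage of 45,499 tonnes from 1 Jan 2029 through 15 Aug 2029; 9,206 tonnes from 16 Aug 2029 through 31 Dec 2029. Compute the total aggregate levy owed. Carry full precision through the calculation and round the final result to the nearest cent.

€178,207.34

1 Jan – 15 Aug 2029: 45,499 tonnes at €3.68/tonne → €167,436.32
16 Aug – 31 Dec 2029: 9,206 tonnes at €1.17/tonne → €10,771.02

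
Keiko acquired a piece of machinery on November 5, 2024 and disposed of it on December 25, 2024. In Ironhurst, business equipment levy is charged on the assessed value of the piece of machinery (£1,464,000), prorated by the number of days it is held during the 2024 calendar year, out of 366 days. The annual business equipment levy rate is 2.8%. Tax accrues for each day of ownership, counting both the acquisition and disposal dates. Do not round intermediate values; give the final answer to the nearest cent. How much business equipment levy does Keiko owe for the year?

Days held (November 5 – December 25, 2024): 51 out of 366
Tax = £1,464,000 × 2.8% × 51/366 = £5,712.0000

£5,712.00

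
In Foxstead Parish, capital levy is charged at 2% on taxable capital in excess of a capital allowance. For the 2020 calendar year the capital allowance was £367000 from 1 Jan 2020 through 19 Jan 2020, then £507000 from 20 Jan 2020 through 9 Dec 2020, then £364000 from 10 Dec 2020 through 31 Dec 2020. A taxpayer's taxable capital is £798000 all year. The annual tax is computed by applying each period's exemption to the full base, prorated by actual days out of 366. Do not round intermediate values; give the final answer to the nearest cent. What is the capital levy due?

£6137.27

1 Jan – 19 Jan 2020: 19 days, exemption £367000 → (£798000 − £367000) × 2% × 19/366 = £447.4863
20 Jan – 9 Dec 2020: 325 days, exemption £507000 → (£798000 − £507000) × 2% × 325/366 = £5168.0328
10 Dec – 31 Dec 2020: 22 days, exemption £364000 → (£798000 − £364000) × 2% × 22/366 = £521.7486
Total = £6137.2678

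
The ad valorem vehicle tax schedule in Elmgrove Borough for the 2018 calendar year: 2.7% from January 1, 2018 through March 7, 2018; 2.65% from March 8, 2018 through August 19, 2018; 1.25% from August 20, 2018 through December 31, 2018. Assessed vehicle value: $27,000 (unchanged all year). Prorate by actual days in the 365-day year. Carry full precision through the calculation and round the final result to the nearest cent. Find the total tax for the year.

$579.17

January 1 – March 7, 2018: 66 days at 2.7% → $27,000 × 2.7% × 66/365 = $131.8192
March 8 – August 19, 2018: 165 days at 2.65% → $27,000 × 2.65% × 165/365 = $323.4452
August 20 – December 31, 2018: 134 days at 1.25% → $27,000 × 1.25% × 134/365 = $123.9041
Total = $579.1685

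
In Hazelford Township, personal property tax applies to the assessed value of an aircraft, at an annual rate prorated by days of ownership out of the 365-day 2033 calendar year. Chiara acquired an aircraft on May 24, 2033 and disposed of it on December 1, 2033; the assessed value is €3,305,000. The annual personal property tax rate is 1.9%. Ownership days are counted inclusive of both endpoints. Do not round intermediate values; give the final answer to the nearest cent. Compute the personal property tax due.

Days held (May 24 – December 1, 2033): 192 out of 365
Tax = €3,305,000 × 1.9% × 192/365 = €33,031.8904

€33,031.89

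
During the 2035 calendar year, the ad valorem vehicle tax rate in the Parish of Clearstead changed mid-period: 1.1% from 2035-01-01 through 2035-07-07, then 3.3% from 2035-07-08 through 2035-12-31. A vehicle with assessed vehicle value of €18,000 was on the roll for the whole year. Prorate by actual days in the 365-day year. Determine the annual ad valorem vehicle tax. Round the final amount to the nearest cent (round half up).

2035-01-01 to 2035-07-07: 188 days at 1.1% → €18,000 × 1.1% × 188/365 = €101.9836
2035-07-08 to 2035-12-31: 177 days at 3.3% → €18,000 × 3.3% × 177/365 = €288.0493
Total = €390.0329

€390.03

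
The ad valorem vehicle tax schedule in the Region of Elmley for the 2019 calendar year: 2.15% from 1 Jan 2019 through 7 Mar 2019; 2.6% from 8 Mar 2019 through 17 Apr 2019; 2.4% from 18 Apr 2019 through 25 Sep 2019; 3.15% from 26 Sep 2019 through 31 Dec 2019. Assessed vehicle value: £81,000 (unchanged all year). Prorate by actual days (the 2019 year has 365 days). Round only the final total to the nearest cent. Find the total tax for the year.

1 Jan – 7 Mar 2019: 66 days at 2.15% → £81,000 × 2.15% × 66/365 = £314.9014
8 Mar – 17 Apr 2019: 41 days at 2.6% → £81,000 × 2.6% × 41/365 = £236.5644
18 Apr – 25 Sep 2019: 161 days at 2.4% → £81,000 × 2.4% × 161/365 = £857.4904
26 Sep – 31 Dec 2019: 97 days at 3.15% → £81,000 × 3.15% × 97/365 = £678.0699
Total = £2,087.0260

£2,087.03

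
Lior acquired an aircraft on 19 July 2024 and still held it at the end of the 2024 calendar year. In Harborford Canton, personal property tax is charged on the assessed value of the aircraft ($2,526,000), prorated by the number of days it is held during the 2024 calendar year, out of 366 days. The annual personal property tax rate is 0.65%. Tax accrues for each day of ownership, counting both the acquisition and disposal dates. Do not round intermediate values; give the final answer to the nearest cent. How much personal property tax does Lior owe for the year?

Days held (19 July – 31 December 2024): 166 out of 366
Tax = $2,526,000 × 0.65% × 166/366 = $7,446.8689

$7,446.87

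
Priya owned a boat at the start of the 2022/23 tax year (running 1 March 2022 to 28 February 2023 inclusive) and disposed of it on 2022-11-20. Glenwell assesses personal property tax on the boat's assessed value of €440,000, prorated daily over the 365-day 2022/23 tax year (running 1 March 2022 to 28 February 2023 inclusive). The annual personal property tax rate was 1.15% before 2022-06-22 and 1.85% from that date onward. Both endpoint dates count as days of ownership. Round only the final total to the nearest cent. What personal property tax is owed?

2022-03-01 to 2022-06-21: 113 days at 1.15% → €440,000 × 1.15% × 113/365 = €1,566.5205
2022-06-22 to 2022-11-20: 152 days at 1.85% → €440,000 × 1.85% × 152/365 = €3,389.8082
Total = €4,956.3288

€4,956.33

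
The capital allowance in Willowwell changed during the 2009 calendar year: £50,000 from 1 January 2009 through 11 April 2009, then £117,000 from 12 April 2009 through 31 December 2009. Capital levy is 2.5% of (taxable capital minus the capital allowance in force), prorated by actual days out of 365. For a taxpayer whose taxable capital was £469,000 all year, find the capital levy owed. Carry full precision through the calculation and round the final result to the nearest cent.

£9,263.49

1 January – 11 April 2009: 101 days, exemption £50,000 → (£469,000 − £50,000) × 2.5% × 101/365 = £2,898.5616
12 April – 31 December 2009: 264 days, exemption £117,000 → (£469,000 − £117,000) × 2.5% × 264/365 = £6,364.9315
Total = £9,263.4932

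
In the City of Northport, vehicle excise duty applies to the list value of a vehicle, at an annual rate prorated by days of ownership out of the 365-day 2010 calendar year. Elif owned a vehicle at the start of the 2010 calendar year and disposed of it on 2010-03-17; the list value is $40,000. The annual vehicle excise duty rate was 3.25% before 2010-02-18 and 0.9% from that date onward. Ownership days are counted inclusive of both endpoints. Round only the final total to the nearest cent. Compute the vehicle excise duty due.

$198.58

2010-01-01 to 2010-02-17: 48 days at 3.25% → $40,000 × 3.25% × 48/365 = $170.9589
2010-02-18 to 2010-03-17: 28 days at 0.9% → $40,000 × 0.9% × 28/365 = $27.6164
Total = $198.5753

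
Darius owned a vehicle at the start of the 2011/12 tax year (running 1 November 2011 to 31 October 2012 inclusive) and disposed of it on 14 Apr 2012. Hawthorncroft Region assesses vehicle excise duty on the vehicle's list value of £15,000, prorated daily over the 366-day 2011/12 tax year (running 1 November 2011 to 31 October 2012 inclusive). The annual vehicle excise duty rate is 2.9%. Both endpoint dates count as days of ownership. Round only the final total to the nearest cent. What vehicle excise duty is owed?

Days held (1 Nov 2011 – 14 Apr 2012): 166 out of 366
Tax = £15,000 × 2.9% × 166/366 = £197.2951

£197.30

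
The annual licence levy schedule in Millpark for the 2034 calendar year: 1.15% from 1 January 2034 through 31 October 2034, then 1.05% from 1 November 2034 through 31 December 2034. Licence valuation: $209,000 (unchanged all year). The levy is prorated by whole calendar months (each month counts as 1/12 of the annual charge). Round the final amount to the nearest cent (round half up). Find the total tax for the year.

1 January – 31 October 2034: 10 months at 1.15% → $209,000 × 1.15% × 10/12 = $2,002.9167
1 November – 31 December 2034: 2 months at 1.05% → $209,000 × 1.05% × 2/12 = $365.7500
Total = $2,368.6667

$2,368.67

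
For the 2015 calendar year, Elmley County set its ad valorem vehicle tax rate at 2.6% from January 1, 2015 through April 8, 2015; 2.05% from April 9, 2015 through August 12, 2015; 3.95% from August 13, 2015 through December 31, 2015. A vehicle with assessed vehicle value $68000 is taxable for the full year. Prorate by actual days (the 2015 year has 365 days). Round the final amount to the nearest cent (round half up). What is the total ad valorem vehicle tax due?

$1993.52

January 1 – April 8, 2015: 98 days at 2.6% → $68000 × 2.6% × 98/365 = $474.6959
April 9 – August 12, 2015: 126 days at 2.05% → $68000 × 2.05% × 126/365 = $481.2164
August 13 – December 31, 2015: 141 days at 3.95% → $68000 × 3.95% × 141/365 = $1037.6055
Total = $1993.5178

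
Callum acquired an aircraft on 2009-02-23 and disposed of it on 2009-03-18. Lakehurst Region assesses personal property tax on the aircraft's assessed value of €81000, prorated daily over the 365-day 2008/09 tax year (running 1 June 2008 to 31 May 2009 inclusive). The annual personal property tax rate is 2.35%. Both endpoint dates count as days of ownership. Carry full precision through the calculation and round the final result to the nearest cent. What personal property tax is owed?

€125.16

Days held (2009-02-23 to 2009-03-18): 24 out of 365
Tax = €81000 × 2.35% × 24/365 = €125.1616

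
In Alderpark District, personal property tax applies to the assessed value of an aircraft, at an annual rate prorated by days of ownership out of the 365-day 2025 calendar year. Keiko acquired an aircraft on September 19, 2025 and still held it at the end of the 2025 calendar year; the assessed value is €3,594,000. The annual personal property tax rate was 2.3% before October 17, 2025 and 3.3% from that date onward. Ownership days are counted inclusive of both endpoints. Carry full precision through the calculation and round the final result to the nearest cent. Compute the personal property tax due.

September 19 – October 16, 2025: 28 days at 2.3% → €3,594,000 × 2.3% × 28/365 = €6,341.1945
October 17 – December 31, 2025: 76 days at 3.3% → €3,594,000 × 3.3% × 76/365 = €24,695.2110
Total = €31,036.4055

€31,036.41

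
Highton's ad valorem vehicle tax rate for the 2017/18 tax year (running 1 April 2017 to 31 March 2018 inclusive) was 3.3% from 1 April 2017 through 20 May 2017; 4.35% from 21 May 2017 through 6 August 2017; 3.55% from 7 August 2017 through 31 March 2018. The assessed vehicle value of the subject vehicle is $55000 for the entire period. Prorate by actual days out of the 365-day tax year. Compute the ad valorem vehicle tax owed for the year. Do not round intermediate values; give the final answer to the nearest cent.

$2027.69

1 April – 20 May 2017: 50 days at 3.3% → $55000 × 3.3% × 50/365 = $248.6301
21 May – 6 August 2017: 78 days at 4.35% → $55000 × 4.35% × 78/365 = $511.2740
7 August 2017 – 31 March 2018: 237 days at 3.55% → $55000 × 3.55% × 237/365 = $1267.7877
Total = $2027.6918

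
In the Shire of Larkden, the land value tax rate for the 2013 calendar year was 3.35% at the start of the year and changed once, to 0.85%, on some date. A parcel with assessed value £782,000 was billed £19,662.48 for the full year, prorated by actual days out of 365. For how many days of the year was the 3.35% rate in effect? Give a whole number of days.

Let d = days at the first rate; then 365 − d days at the second rate.
£782,000 × [3.35%·d + 0.85%·(365−d)] / 365 = £19,662.48
Solving gives d = 243, so the new rate took effect on September 1, 2013.

243 days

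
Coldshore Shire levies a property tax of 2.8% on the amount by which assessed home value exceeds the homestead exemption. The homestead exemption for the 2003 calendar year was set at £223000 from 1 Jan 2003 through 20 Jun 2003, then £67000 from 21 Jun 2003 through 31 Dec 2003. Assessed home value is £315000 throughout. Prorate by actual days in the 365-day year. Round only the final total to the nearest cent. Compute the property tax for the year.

£4897.62

1 Jan – 20 Jun 2003: 171 days, exemption £223000 → (£315000 − £223000) × 2.8% × 171/365 = £1206.8384
21 Jun – 31 Dec 2003: 194 days, exemption £67000 → (£315000 − £67000) × 2.8% × 194/365 = £3690.7836
Total = £4897.6219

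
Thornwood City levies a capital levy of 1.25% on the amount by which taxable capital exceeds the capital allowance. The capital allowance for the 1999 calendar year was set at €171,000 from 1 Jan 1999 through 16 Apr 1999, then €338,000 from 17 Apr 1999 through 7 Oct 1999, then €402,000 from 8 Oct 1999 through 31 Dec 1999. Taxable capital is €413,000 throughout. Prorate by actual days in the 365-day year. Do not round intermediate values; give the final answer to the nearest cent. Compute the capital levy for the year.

1 Jan – 16 Apr 1999: 106 days, exemption €171,000 → (€413,000 − €171,000) × 1.25% × 106/365 = €878.4932
17 Apr – 7 Oct 1999: 174 days, exemption €338,000 → (€413,000 − €338,000) × 1.25% × 174/365 = €446.9178
8 Oct – 31 Dec 1999: 85 days, exemption €402,000 → (€413,000 − €402,000) × 1.25% × 85/365 = €32.0205
Total = €1,357.4315

€1,357.43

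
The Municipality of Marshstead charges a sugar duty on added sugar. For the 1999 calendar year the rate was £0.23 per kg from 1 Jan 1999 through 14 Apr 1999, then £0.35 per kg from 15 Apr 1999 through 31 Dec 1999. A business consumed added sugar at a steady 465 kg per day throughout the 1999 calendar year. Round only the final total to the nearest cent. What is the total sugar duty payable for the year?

1 Jan – 14 Apr 1999: 104 days × 465 kg/day = 48,360 kg at £0.23/kg → £11,122.80
15 Apr – 31 Dec 1999: 261 days × 465 kg/day = 121,365 kg at £0.35/kg → £42,477.75

£53,600.55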